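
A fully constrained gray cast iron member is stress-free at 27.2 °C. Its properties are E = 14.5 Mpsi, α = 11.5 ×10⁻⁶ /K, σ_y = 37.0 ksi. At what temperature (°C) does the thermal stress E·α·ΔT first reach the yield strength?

E = 14.5 Mpsi = 99.97 GPa.
σ_y = 37.0 ksi = 255.1 MPa.
E·α·ΔT = 255.1 MPa ⇒ ΔT = 255.1 / (99.97×10³ × 11.5×10⁻⁶) = 221.9 K.
T = 27.2 + 221.9 = 249.1 °C.

249 °C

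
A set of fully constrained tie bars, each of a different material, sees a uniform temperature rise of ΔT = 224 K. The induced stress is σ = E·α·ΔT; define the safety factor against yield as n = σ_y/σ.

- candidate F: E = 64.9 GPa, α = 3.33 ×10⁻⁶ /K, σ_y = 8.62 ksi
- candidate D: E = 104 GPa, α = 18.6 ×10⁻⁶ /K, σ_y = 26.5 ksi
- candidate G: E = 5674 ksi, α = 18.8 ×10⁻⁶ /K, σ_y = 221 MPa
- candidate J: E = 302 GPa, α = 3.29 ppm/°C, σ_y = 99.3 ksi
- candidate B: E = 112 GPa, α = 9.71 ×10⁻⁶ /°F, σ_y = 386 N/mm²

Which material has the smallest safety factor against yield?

candidate D

In consistent units (E in GPa, α in ×10⁻⁶/K, σ_y in MPa):
  candidate F: E = 64.90, α = 3.33, σ_y = 59.43 → σ = 48.4 MPa, n = 1.23
  candidate D: E = 104.0, α = 18.6, σ_y = 182.7 → σ = 433 MPa, n = 0.422
  candidate G: E = 39.12, α = 18.8, σ_y = 221.0 → σ = 165 MPa, n = 1.34
  candidate J: E = 302.0, α = 3.29, σ_y = 684.6 → σ = 223 MPa, n = 3.08
  candidate B: E = 112.0, α = 17.5, σ_y = 386.0 → σ = 438 MPa, n = 0.880
Candidate D has the lowest safety factor, n = 0.422.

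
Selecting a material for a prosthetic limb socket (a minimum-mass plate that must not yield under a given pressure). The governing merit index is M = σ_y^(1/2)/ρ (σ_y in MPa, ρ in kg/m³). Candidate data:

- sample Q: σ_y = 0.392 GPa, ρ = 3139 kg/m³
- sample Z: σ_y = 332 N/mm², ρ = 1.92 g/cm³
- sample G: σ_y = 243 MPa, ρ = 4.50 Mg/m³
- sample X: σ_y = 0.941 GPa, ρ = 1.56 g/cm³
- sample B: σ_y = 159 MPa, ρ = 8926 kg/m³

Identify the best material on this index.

sample X

Convert each candidate to consistent units, then evaluate M:
  sample Q: σ_y = 392.0 MPa, ρ = 3139 kg/m³
  sample Z: σ_y = 332.0 MPa, ρ = 1920 kg/m³
  sample G: σ_y = 243.0 MPa, ρ = 4500 kg/m³
  sample X: σ_y = 941.0 MPa, ρ = 1560 kg/m³
  sample B: σ_y = 159.0 MPa, ρ = 8926 kg/m³
  sample X: M = 19.7×10⁻³
  sample Z: M = 9.49×10⁻³
  sample Q: M = 6.31×10⁻³
  sample G: M = 3.46×10⁻³
  sample B: M = 1.41×10⁻³
Sample X ranks first.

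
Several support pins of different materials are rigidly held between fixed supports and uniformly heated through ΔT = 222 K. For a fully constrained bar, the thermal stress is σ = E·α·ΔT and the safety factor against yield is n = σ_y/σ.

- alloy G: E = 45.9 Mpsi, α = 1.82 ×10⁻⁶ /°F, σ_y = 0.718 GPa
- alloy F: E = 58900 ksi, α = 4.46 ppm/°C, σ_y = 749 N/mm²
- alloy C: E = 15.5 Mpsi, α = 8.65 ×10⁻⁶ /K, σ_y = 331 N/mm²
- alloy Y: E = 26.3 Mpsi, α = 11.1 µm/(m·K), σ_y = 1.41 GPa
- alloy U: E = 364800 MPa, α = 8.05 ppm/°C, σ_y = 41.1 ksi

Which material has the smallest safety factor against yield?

alloy U

Converting E to GPa, α to ×10⁻⁶/K, σ_y to MPa, then σ and n for each:
  alloy G: E = 316.5, α = 3.28, σ_y = 718.0 → σ = 230 MPa, n = 3.12
  alloy F: E = 406.1, α = 4.46, σ_y = 749.0 → σ = 402 MPa, n = 1.86
  alloy C: E = 106.9, α = 8.65, σ_y = 331.0 → σ = 205 MPa, n = 1.61
  alloy Y: E = 181.3, α = 11.1, σ_y = 1410 → σ = 447 MPa, n = 3.16
  alloy U: E = 364.8, α = 8.05, σ_y = 283.4 → σ = 652 MPa, n = 0.435
Smallest n: alloy U with n = 0.435.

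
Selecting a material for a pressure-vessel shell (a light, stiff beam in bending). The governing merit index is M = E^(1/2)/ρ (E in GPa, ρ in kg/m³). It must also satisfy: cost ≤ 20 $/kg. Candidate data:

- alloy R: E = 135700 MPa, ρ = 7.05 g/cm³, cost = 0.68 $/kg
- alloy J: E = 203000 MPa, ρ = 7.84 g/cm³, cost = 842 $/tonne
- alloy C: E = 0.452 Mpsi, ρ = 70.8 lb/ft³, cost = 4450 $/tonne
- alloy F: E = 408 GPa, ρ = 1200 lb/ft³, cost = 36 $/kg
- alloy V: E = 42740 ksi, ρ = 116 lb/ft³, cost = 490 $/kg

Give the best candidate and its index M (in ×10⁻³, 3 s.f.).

Screen on constraints: cost ≤ 20 $/kg. Survivors: alloy R, alloy J, alloy C.
In SI units:
  alloy R: E = 135.7 GPa, ρ = 7050 kg/m³
  alloy J: E = 203.0 GPa, ρ = 7840 kg/m³
  alloy C: E = 3.116 GPa, ρ = 1134 kg/m³
  alloy J: M = 1.82×10⁻³
  alloy R: M = 1.65×10⁻³
  alloy C: M = 1.56×10⁻³
Alloy J has the largest M.

alloy J, M = 1.82×10⁻³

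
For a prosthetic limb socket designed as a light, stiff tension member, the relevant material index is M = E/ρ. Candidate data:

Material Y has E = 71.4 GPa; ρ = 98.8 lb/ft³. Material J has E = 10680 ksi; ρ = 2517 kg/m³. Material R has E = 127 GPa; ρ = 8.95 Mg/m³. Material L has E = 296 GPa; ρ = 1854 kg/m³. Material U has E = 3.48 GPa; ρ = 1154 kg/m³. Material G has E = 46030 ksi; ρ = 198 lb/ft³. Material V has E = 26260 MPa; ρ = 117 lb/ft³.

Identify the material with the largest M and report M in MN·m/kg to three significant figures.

Normalizing units and computing the index:
  material Y: E = 71.40 GPa, ρ = 1583 kg/m³
  material J: E = 73.64 GPa, ρ = 2517 kg/m³
  material R: E = 127.0 GPa, ρ = 8950 kg/m³
  material L: E = 296.0 GPa, ρ = 1854 kg/m³
  material U: E = 3.480 GPa, ρ = 1154 kg/m³
  material G: E = 317.4 GPa, ρ = 3172 kg/m³
  material V: E = 26.26 GPa, ρ = 1874 kg/m³
  material L: M = 160 MN·m/kg
  material G: M = 100 MN·m/kg
  material Y: M = 45.1 MN·m/kg
  material J: M = 29.3 MN·m/kg
  material R: M = 14.2 MN·m/kg
  material V: M = 14.0 MN·m/kg
  material U: M = 3.02 MN·m/kg
Material L ranks first.

material L, M = 160 MN·m/kg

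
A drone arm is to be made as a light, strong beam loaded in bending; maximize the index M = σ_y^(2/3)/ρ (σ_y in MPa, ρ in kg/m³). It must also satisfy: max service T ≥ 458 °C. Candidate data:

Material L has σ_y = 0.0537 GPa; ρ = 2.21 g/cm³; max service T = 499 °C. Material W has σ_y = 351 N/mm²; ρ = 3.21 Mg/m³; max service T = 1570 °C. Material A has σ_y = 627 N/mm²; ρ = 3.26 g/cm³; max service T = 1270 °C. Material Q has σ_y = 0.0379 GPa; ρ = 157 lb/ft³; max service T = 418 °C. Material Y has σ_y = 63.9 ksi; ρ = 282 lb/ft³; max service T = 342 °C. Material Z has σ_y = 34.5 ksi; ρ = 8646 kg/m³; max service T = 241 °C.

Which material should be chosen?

material A

Screen on constraints: max service T ≥ 458 °C. Survivors: material L, material W, material A.
In SI units:
  material L: σ_y = 53.70 MPa, ρ = 2210 kg/m³
  material W: σ_y = 351.0 MPa, ρ = 3210 kg/m³
  material A: σ_y = 627.0 MPa, ρ = 3260 kg/m³
  material A: M = 22.5×10⁻³
  material W: M = 15.5×10⁻³
  material L: M = 6.44×10⁻³
Highest index: material A.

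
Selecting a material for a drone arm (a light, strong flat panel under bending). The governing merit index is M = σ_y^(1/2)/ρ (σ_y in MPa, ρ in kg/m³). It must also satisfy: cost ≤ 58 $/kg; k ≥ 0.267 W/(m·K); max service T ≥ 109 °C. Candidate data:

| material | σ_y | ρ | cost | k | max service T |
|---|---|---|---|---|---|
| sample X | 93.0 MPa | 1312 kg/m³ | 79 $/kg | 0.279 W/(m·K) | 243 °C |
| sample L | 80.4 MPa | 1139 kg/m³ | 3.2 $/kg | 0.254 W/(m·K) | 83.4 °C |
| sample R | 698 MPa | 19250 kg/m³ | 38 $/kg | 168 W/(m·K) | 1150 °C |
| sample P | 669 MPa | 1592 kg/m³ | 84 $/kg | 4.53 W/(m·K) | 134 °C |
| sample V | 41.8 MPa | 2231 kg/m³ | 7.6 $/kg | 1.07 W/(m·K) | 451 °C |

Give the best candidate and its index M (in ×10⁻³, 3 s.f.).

sample V, M = 2.90×10⁻³

Screen on constraints: cost ≤ 58 $/kg; k ≥ 0.267 W/(m·K); max service T ≥ 109 °C. Survivors: sample R, sample V.
Evaluate M for each candidate:
  sample V: M = 2.90×10⁻³
  sample R: M = 1.37×10⁻³
Highest index: sample V.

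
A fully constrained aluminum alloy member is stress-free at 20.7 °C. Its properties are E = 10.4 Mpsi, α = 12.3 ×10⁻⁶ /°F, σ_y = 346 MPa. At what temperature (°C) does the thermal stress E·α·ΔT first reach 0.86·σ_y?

E = 10.4 Mpsi = 71.71 GPa.
α = 12.3×10⁻⁶/°F × 9/5 = 22.1×10⁻⁶/K.
E·α·ΔT = 297.6 MPa ⇒ ΔT = 297.6 / (71.71×10³ × 22.1×10⁻⁶) = 187.4 K.
T = 20.7 + 187.4 = 208.1 °C.

208 °C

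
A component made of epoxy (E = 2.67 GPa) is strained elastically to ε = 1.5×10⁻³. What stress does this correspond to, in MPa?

σ = E·ε = 2670 MPa × 1.5×10⁻³ = 4.00 MPa.

4.00 MPa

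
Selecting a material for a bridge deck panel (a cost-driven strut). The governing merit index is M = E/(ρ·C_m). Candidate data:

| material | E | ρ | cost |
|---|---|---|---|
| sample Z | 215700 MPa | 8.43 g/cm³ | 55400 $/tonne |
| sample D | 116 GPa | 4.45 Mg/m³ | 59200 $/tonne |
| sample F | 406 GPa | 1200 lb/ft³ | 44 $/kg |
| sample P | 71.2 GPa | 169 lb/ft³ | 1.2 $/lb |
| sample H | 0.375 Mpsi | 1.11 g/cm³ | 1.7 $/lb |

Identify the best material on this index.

Convert each candidate to consistent units, then evaluate M:
  sample Z: E = 215.7 GPa, ρ = 8430 kg/m³, cost = 55.40 $/kg
  sample D: E = 116.0 GPa, ρ = 4450 kg/m³, cost = 59.20 $/kg
  sample F: E = 406.0 GPa, ρ = 19220 kg/m³, cost = 44.00 $/kg
  sample P: E = 71.20 GPa, ρ = 2707 kg/m³, cost = 2.646 $/kg
  sample H: E = 2.586 GPa, ρ = 1110 kg/m³, cost = 3.748 $/kg
  sample P: M = 9.94 MN·m per $
  sample H: M = 0.622 MN·m per $
  sample F: M = 0.480 MN·m per $
  sample Z: M = 0.462 MN·m per $
  sample D: M = 0.440 MN·m per $
The maximum is for sample P.

sample P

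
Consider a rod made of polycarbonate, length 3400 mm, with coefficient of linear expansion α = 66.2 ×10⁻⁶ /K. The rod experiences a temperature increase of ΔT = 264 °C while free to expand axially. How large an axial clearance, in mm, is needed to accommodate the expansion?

59.4 mm

ΔL = α·L₀·ΔT = 66.2×10⁻⁶ × 3400 mm × 264.0 K = 59.4 mm.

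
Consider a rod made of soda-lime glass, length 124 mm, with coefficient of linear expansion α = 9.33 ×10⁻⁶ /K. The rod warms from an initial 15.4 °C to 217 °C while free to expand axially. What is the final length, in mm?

ΔT = 217 − 15.4 = 201.6 K.
ΔL = α·L₀·ΔT = 9.33×10⁻⁶ × 124 mm × 201.6 K = 0.233 mm.
L = L₀ + ΔL = 124 + 0.233 = 124.23 mm.

124.23 mm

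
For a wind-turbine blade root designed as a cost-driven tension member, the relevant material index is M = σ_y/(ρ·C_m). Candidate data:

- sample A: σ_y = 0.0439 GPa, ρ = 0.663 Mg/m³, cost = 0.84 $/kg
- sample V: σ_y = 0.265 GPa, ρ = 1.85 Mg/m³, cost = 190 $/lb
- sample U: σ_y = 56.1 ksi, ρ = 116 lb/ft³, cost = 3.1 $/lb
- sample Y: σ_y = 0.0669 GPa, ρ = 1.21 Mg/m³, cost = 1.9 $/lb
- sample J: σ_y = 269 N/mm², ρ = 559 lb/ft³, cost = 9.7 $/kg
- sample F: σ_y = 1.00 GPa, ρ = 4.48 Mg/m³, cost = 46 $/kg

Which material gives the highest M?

sample A

Putting every candidate on a common basis:
  sample A: σ_y = 43.90 MPa, ρ = 663.0 kg/m³, cost = 0.8400 $/kg
  sample V: σ_y = 265.0 MPa, ρ = 1850 kg/m³, cost = 418.9 $/kg
  sample U: σ_y = 386.8 MPa, ρ = 1858 kg/m³, cost = 6.834 $/kg
  sample Y: σ_y = 66.90 MPa, ρ = 1210 kg/m³, cost = 4.189 $/kg
  sample J: σ_y = 269.0 MPa, ρ = 8954 kg/m³, cost = 9.700 $/kg
  sample F: σ_y = 1000 MPa, ρ = 4480 kg/m³, cost = 46.00 $/kg
  sample A: M = 78.8 kN·m per $
  sample U: M = 30.5 kN·m per $
  sample Y: M = 13.2 kN·m per $
  sample F: M = 4.85 kN·m per $
  sample J: M = 3.10 kN·m per $
  sample V: M = 0.342 kN·m per $
Highest index: sample A.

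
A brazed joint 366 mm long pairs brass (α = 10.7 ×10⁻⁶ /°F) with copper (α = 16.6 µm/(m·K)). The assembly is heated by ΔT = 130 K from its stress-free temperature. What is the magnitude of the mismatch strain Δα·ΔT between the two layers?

3.46×10⁻⁴

brass: α = 10.7×10⁻⁶/°F × 9/5 = 19.3×10⁻⁶/K.
Δα = |19.3 − 16.6|×10⁻⁶/K = 2.66×10⁻⁶/K.
Mismatch strain = Δα·ΔT = 2.66×10⁻⁶ × 130.0 = 3.46×10⁻⁴.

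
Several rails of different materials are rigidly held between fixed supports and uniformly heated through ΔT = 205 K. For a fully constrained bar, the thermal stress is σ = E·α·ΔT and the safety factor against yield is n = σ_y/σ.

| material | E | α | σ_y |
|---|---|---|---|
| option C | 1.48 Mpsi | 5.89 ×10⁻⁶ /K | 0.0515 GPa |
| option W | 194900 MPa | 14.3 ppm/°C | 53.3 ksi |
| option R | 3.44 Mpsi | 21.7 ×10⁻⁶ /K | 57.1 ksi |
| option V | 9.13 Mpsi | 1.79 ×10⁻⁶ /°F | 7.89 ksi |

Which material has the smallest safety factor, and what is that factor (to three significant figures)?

option W, n = 0.643

Converting E to GPa, α to ×10⁻⁶/K, σ_y to MPa, then σ and n for each:
  option C: E = 10.20, α = 5.89, σ_y = 51.50 → σ = 12.3 MPa, n = 4.18
  option W: E = 194.9, α = 14.3, σ_y = 367.5 → σ = 571 MPa, n = 0.643
  option R: E = 23.72, α = 21.7, σ_y = 393.7 → σ = 106 MPa, n = 3.73
  option V: E = 62.95, α = 3.22, σ_y = 54.40 → σ = 41.6 MPa, n = 1.31
Smallest n: option W with n = 0.643.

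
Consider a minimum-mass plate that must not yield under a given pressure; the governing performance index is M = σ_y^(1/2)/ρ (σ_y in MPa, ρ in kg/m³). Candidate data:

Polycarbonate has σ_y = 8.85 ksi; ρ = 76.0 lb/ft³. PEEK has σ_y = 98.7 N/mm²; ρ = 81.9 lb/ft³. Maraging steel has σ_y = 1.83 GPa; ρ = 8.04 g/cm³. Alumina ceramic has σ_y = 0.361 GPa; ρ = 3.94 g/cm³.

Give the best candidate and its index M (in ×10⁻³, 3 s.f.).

PEEK, M = 7.57×10⁻³

Convert each candidate to consistent units, then evaluate M:
  polycarbonate: σ_y = 61.02 MPa, ρ = 1217 kg/m³
  PEEK: σ_y = 98.70 MPa, ρ = 1312 kg/m³
  maraging steel: σ_y = 1830 MPa, ρ = 8040 kg/m³
  alumina ceramic: σ_y = 361.0 MPa, ρ = 3940 kg/m³
  PEEK: M = 7.57×10⁻³
  polycarbonate: M = 6.42×10⁻³
  maraging steel: M = 5.32×10⁻³
  alumina ceramic: M = 4.82×10⁻³
The maximum is for PEEK.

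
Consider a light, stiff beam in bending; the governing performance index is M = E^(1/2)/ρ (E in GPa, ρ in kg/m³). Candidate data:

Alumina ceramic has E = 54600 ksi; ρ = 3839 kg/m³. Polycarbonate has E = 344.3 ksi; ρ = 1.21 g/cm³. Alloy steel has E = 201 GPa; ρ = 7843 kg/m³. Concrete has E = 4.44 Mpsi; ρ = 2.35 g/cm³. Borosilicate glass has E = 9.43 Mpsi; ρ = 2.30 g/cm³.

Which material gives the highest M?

Convert each candidate to consistent units, then evaluate M:
  alumina ceramic: E = 376.5 GPa, ρ = 3839 kg/m³
  polycarbonate: E = 2.374 GPa, ρ = 1210 kg/m³
  alloy steel: E = 201.0 GPa, ρ = 7843 kg/m³
  concrete: E = 30.61 GPa, ρ = 2350 kg/m³
  borosilicate glass: E = 65.02 GPa, ρ = 2300 kg/m³
  alumina ceramic: M = 5.05×10⁻³
  borosilicate glass: M = 3.51×10⁻³
  concrete: M = 2.35×10⁻³
  alloy steel: M = 1.81×10⁻³
  polycarbonate: M = 1.27×10⁻³
Alumina ceramic has the largest M.

alumina ceramic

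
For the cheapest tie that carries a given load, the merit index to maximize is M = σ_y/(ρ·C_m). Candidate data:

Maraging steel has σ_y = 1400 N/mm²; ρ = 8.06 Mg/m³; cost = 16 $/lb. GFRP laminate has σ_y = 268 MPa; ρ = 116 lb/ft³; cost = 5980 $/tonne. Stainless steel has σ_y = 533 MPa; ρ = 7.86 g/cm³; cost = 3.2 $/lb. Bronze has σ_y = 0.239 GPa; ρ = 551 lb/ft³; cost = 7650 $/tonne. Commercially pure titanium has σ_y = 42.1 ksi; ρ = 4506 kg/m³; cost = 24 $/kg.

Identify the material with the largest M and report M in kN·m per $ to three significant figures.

In SI units:
  maraging steel: σ_y = 1400 MPa, ρ = 8060 kg/m³, cost = 35.27 $/kg
  GFRP laminate: σ_y = 268.0 MPa, ρ = 1858 kg/m³, cost = 5.980 $/kg
  stainless steel: σ_y = 533.0 MPa, ρ = 7860 kg/m³, cost = 7.055 $/kg
  bronze: σ_y = 239.0 MPa, ρ = 8826 kg/m³, cost = 7.650 $/kg
  commercially pure titanium: σ_y = 290.3 MPa, ρ = 4506 kg/m³, cost = 24.00 $/kg
  GFRP laminate: M = 24.1 kN·m per $
  stainless steel: M = 9.61 kN·m per $
  maraging steel: M = 4.92 kN·m per $
  bronze: M = 3.54 kN·m per $
  commercially pure titanium: M = 2.68 kN·m per $
Highest index: GFRP laminate.

GFRP laminate, M = 24.1 kN·m per $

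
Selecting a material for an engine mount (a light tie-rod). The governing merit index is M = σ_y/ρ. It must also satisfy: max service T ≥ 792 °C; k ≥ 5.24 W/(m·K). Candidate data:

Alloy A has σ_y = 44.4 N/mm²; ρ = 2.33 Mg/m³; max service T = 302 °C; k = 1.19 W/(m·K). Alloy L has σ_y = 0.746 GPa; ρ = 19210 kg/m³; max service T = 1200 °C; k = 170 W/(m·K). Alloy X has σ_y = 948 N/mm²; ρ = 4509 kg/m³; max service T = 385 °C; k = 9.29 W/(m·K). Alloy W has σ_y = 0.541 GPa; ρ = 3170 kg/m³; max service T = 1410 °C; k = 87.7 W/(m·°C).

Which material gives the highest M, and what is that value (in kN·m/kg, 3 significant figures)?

Screen on constraints: max service T ≥ 792 °C; k ≥ 5.24 W/(m·K). Survivors: alloy L, alloy W.
Putting every candidate on a common basis:
  alloy L: σ_y = 746.0 MPa, ρ = 19210 kg/m³
  alloy W: σ_y = 541.0 MPa, ρ = 3170 kg/m³
  alloy W: M = 171 kN·m/kg
  alloy L: M = 38.8 kN·m/kg
Alloy W has the largest M.

alloy W, M = 171 kN·m/kg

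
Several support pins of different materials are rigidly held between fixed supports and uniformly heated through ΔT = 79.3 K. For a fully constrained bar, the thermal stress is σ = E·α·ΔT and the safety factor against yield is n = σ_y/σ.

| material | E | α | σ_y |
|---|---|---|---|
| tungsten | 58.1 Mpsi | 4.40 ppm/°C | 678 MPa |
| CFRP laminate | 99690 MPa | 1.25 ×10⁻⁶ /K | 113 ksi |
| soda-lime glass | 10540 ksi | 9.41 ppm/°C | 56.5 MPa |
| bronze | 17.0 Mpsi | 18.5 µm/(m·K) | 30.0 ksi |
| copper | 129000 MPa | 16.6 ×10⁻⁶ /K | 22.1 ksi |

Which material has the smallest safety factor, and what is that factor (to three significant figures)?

Per material, after unit conversion:
  tungsten: E = 400.6, α = 4.40, σ_y = 678.0 → σ = 140 MPa, n = 4.85
  CFRP laminate: E = 99.69, α = 1.25, σ_y = 779.1 → σ = 9.88 MPa, n = 78.8
  soda-lime glass: E = 72.67, α = 9.41, σ_y = 56.50 → σ = 54.2 MPa, n = 1.04
  bronze: E = 117.2, α = 18.5, σ_y = 206.8 → σ = 172 MPa, n = 1.20
  copper: E = 129.0, α = 16.6, σ_y = 152.4 → σ = 170 MPa, n = 0.897
The minimum is copper at n = 0.897.

copper, n = 0.897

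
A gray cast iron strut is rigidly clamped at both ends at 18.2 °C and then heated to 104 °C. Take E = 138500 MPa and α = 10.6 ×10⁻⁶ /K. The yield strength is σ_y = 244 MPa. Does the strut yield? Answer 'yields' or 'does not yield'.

E = 138500 MPa = 138.5 GPa.
ΔT = 85.80 K. Constrained thermal stress σ = E·α·ΔT = 138.5×10³ MPa × 10.6×10⁻⁶ × 85.80 = 126 MPa (compressive).
Compare to σ_y = 244 MPa: σ < σ_y, so it does not yield.

does not yield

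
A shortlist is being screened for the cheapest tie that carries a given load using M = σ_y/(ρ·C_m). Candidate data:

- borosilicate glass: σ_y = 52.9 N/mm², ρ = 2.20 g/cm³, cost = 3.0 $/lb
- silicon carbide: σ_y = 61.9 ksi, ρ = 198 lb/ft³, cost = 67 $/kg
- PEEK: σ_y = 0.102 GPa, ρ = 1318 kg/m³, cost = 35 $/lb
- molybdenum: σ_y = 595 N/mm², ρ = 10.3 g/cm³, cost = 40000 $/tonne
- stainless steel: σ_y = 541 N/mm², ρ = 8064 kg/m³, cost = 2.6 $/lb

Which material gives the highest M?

stainless steel

After converting to SI:
  borosilicate glass: σ_y = 52.90 MPa, ρ = 2200 kg/m³, cost = 6.614 $/kg
  silicon carbide: σ_y = 426.8 MPa, ρ = 3172 kg/m³, cost = 67.00 $/kg
  PEEK: σ_y = 102.0 MPa, ρ = 1318 kg/m³, cost = 77.16 $/kg
  molybdenum: σ_y = 595.0 MPa, ρ = 10300 kg/m³, cost = 40.00 $/kg
  stainless steel: σ_y = 541.0 MPa, ρ = 8064 kg/m³, cost = 5.732 $/kg
  stainless steel: M = 11.7 kN·m per $
  borosilicate glass: M = 3.64 kN·m per $
  silicon carbide: M = 2.01 kN·m per $
  molybdenum: M = 1.44 kN·m per $
  PEEK: M = 1.00 kN·m per $
Stainless steel ranks first.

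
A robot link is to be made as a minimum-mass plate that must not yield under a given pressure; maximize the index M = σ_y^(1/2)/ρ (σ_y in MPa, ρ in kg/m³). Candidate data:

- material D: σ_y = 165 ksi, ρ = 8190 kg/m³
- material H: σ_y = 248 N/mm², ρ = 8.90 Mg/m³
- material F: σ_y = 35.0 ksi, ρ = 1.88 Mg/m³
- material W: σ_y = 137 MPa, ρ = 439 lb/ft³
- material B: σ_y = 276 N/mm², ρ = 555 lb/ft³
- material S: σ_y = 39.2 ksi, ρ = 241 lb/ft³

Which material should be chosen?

Convert each candidate to consistent units, then evaluate M:
  material D: σ_y = 1138 MPa, ρ = 8190 kg/m³
  material H: σ_y = 248.0 MPa, ρ = 8900 kg/m³
  material F: σ_y = 241.3 MPa, ρ = 1880 kg/m³
  material W: σ_y = 137.0 MPa, ρ = 7032 kg/m³
  material B: σ_y = 276.0 MPa, ρ = 8890 kg/m³
  material S: σ_y = 270.3 MPa, ρ = 3860 kg/m³
  material F: M = 8.26×10⁻³
  material S: M = 4.26×10⁻³
  material D: M = 4.12×10⁻³
  material B: M = 1.87×10⁻³
  material H: M = 1.77×10⁻³
  material W: M = 1.66×10⁻³
The maximum is for material F.

material F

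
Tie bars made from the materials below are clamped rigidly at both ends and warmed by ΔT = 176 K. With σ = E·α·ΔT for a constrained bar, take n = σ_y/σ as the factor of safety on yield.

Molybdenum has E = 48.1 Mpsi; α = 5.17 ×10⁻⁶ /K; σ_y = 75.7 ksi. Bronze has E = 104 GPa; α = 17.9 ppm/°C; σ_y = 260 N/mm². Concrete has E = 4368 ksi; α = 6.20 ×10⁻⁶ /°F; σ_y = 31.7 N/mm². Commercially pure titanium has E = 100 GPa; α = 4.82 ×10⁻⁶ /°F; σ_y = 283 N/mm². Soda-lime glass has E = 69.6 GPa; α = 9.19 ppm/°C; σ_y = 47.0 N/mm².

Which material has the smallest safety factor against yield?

In consistent units (E in GPa, α in ×10⁻⁶/K, σ_y in MPa):
  molybdenum: E = 331.6, α = 5.17, σ_y = 521.9 → σ = 302 MPa, n = 1.73
  bronze: E = 104.0, α = 17.9, σ_y = 260.0 → σ = 328 MPa, n = 0.794
  concrete: E = 30.12, α = 11.2, σ_y = 31.70 → σ = 59.2 MPa, n = 0.536
  commercially pure titanium: E = 100.0, α = 8.68, σ_y = 283.0 → σ = 153 MPa, n = 1.85
  soda-lime glass: E = 69.60, α = 9.19, σ_y = 47.00 → σ = 113 MPa, n = 0.418
Soda-lime glass has the lowest safety factor, n = 0.418.

soda-lime glass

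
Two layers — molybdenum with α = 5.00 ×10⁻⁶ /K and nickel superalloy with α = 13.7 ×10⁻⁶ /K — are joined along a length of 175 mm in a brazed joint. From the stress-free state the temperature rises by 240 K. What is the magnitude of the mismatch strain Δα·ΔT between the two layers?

Δα = |5.00 − 13.7|×10⁻⁶/K = 8.70×10⁻⁶/K.
Mismatch strain = Δα·ΔT = 8.70×10⁻⁶ × 240.0 = 2.09×10⁻³.

2.09×10⁻³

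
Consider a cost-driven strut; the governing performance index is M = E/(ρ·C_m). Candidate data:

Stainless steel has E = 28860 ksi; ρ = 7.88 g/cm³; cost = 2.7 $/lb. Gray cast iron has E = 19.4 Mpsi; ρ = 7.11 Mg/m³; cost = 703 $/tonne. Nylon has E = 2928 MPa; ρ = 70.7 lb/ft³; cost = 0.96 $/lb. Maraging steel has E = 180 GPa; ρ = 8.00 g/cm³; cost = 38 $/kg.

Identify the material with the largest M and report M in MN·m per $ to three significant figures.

gray cast iron, M = 26.8 MN·m per $

Normalizing units and computing the index:
  stainless steel: E = 199.0 GPa, ρ = 7880 kg/m³, cost = 5.952 $/kg
  gray cast iron: E = 133.8 GPa, ρ = 7110 kg/m³, cost = 0.7030 $/kg
  nylon: E = 2.928 GPa, ρ = 1133 kg/m³, cost = 2.116 $/kg
  maraging steel: E = 180.0 GPa, ρ = 8000 kg/m³, cost = 38.00 $/kg
  gray cast iron: M = 26.8 MN·m per $
  stainless steel: M = 4.24 MN·m per $
  nylon: M = 1.22 MN·m per $
  maraging steel: M = 0.592 MN·m per $
Highest index: gray cast iron.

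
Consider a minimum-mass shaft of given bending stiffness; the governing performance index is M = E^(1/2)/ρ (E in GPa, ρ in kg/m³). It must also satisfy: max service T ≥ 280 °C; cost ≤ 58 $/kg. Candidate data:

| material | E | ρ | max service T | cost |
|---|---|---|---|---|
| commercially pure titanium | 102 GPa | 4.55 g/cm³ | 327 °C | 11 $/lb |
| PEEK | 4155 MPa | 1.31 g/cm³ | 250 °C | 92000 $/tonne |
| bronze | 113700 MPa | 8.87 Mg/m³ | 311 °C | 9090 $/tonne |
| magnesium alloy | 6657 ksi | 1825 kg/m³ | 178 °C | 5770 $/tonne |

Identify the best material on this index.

commercially pure titanium

Screen on constraints: max service T ≥ 280 °C; cost ≤ 58 $/kg. Survivors: commercially pure titanium, bronze.
Putting every candidate on a common basis:
  commercially pure titanium: E = 102.0 GPa, ρ = 4550 kg/m³
  bronze: E = 113.7 GPa, ρ = 8870 kg/m³
  commercially pure titanium: M = 2.22×10⁻³
  bronze: M = 1.20×10⁻³
Commercially pure titanium has the largest M.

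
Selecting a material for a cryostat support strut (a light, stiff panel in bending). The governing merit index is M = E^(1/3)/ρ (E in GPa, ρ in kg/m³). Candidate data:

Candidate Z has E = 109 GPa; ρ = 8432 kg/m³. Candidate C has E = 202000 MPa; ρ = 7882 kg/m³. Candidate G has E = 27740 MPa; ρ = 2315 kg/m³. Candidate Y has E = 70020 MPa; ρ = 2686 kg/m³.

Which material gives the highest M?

Normalizing units and computing the index:
  candidate Z: E = 109.0 GPa, ρ = 8432 kg/m³
  candidate C: E = 202.0 GPa, ρ = 7882 kg/m³
  candidate G: E = 27.74 GPa, ρ = 2315 kg/m³
  candidate Y: E = 70.02 GPa, ρ = 2686 kg/m³
  candidate Y: M = 1.53×10⁻³
  candidate G: M = 1.31×10⁻³
  candidate C: M = 0.744×10⁻³
  candidate Z: M = 0.567×10⁻³
Candidate Y ranks first.

candidate Y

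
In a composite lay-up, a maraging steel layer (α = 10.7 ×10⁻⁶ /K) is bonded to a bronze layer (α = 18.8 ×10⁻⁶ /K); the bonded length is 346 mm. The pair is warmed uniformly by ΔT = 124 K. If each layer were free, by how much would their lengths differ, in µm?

Δα = |10.7 − 18.8|×10⁻⁶/K = 8.10×10⁻⁶/K.
ΔL_mismatch = Δα·L·ΔT = 8.10×10⁻⁶ × 346.0 mm × 124.0 K = 348 µm.

348 µm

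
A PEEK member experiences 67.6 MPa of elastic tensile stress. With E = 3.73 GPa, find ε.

0.0181

ε = σ/E = 67.6 / 3730 = 0.0181.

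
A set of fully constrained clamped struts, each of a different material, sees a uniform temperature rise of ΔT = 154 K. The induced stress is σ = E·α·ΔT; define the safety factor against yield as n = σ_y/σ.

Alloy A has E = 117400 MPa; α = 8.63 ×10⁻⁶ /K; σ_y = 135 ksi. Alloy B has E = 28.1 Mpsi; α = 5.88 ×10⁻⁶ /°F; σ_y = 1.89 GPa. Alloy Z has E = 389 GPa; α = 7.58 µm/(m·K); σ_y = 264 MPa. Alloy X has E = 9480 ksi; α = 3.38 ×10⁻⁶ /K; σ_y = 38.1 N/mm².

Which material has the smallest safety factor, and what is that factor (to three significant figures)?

alloy Z, n = 0.581

Converting E to GPa, α to ×10⁻⁶/K, σ_y to MPa, then σ and n for each:
  alloy A: E = 117.4, α = 8.63, σ_y = 930.8 → σ = 156 MPa, n = 5.97
  alloy B: E = 193.7, α = 10.6, σ_y = 1890 → σ = 316 MPa, n = 5.99
  alloy Z: E = 389.0, α = 7.58, σ_y = 264.0 → σ = 454 MPa, n = 0.581
  alloy X: E = 65.36, α = 3.38, σ_y = 38.10 → σ = 34.0 MPa, n = 1.12
Alloy Z has the lowest safety factor, n = 0.581.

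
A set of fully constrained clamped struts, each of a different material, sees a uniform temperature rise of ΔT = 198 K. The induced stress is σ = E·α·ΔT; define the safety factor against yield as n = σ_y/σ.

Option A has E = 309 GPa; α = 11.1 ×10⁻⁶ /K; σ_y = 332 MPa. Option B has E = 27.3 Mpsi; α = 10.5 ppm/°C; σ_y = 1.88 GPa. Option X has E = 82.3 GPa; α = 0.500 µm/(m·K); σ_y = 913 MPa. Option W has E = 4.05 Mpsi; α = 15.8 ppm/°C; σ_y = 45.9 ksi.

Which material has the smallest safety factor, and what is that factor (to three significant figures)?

option A, n = 0.489

With everything in SI (GPa, ×10⁻⁶/K, MPa):
  option A: E = 309.0, α = 11.1, σ_y = 332.0 → σ = 679 MPa, n = 0.489
  option B: E = 188.2, α = 10.5, σ_y = 1880 → σ = 391 MPa, n = 4.80
  option X: E = 82.30, α = 0.500, σ_y = 913.0 → σ = 8.15 MPa, n = 112
  option W: E = 27.92, α = 15.8, σ_y = 316.5 → σ = 87.4 MPa, n = 3.62
Smallest n: option A with n = 0.489.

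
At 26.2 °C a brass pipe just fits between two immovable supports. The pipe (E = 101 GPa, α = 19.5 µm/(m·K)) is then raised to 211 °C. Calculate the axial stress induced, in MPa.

ΔT = 184.8 K. Constrained thermal stress σ = E·α·ΔT = 101.0×10³ MPa × 19.5×10⁻⁶ × 184.8 = 364 MPa (compressive).

364 MPa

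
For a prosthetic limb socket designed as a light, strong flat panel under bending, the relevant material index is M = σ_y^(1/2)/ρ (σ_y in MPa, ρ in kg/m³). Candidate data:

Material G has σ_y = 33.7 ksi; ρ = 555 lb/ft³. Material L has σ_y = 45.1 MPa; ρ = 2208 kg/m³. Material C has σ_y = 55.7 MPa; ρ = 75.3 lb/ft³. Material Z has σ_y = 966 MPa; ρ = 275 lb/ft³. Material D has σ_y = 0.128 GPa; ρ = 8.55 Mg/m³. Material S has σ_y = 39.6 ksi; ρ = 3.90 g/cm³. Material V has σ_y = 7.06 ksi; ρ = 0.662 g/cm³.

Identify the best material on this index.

material V

After converting to SI:
  material G: σ_y = 232.4 MPa, ρ = 8890 kg/m³
  material L: σ_y = 45.10 MPa, ρ = 2208 kg/m³
  material C: σ_y = 55.70 MPa, ρ = 1206 kg/m³
  material Z: σ_y = 966.0 MPa, ρ = 4405 kg/m³
  material D: σ_y = 128.0 MPa, ρ = 8550 kg/m³
  material S: σ_y = 273.0 MPa, ρ = 3900 kg/m³
  material V: σ_y = 48.68 MPa, ρ = 662.0 kg/m³
  material V: M = 10.5×10⁻³
  material Z: M = 7.06×10⁻³
  material C: M = 6.19×10⁻³
  material S: M = 4.24×10⁻³
  material L: M = 3.04×10⁻³
  material G: M = 1.71×10⁻³
  material D: M = 1.32×10⁻³
The maximum is for material V.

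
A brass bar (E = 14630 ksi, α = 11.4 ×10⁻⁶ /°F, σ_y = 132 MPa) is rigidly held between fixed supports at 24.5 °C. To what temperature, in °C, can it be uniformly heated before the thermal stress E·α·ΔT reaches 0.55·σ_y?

E = 14630 ksi = 100.9 GPa.
α = 11.4×10⁻⁶/°F × 9/5 = 20.5×10⁻⁶/K.
E·α·ΔT = 72.60 MPa ⇒ ΔT = 72.60 / (100.9×10³ × 20.5×10⁻⁶) = 35.07 K.
T = 24.5 + 35.07 = 59.57 °C.

59.6 °C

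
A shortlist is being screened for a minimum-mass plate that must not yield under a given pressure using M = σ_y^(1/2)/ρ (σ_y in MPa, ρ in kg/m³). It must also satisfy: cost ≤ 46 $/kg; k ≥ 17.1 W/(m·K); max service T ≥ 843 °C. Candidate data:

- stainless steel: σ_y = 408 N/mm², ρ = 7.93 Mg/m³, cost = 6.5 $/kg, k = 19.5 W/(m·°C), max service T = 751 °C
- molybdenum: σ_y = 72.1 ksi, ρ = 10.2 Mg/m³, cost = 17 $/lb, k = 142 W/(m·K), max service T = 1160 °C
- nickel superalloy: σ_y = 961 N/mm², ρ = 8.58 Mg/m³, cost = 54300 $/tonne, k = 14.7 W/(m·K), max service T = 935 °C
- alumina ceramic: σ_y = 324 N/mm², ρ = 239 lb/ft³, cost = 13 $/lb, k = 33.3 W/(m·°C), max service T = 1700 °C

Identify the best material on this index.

Screen on constraints: cost ≤ 46 $/kg; k ≥ 17.1 W/(m·K); max service T ≥ 843 °C. Survivors: molybdenum, alumina ceramic.
After converting to SI:
  molybdenum: σ_y = 497.1 MPa, ρ = 10200 kg/m³
  alumina ceramic: σ_y = 324.0 MPa, ρ = 3828 kg/m³
  alumina ceramic: M = 4.70×10⁻³
  molybdenum: M = 2.19×10⁻³
Alumina ceramic has the largest M.

alumina ceramic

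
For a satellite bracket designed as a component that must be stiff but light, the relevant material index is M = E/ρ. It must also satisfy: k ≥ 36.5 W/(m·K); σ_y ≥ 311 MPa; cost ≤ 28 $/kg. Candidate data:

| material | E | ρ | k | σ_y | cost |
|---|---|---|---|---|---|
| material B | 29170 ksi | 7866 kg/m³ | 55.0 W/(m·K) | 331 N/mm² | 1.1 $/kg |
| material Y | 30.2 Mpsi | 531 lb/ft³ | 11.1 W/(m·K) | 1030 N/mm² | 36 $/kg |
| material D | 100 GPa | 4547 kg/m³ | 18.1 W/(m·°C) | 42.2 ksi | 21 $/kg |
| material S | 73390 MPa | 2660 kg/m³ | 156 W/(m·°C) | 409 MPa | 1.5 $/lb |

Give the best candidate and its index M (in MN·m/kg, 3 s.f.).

material S, M = 27.6 MN·m/kg

Screen on constraints: k ≥ 36.5 W/(m·K); σ_y ≥ 311 MPa; cost ≤ 28 $/kg. Survivors: material B, material S.
Convert each candidate to consistent units, then evaluate M:
  material B: E = 201.1 GPa, ρ = 7866 kg/m³
  material S: E = 73.39 GPa, ρ = 2660 kg/m³
  material S: M = 27.6 MN·m/kg
  material B: M = 25.6 MN·m/kg
Material S has the largest M.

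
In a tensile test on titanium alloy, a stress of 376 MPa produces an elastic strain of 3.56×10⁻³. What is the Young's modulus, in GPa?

106 GPa

E = σ/ε = 376 MPa / 3.56×10⁻³ = 105600 MPa = 106 GPa.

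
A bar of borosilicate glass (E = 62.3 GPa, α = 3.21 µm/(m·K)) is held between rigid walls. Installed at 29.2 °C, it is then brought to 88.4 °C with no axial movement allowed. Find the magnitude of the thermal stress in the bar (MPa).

ΔT = 59.20 K. Constrained thermal stress σ = E·α·ΔT = 62.30×10³ MPa × 3.21×10⁻⁶ × 59.20 = 11.8 MPa (compressive).

11.8 MPa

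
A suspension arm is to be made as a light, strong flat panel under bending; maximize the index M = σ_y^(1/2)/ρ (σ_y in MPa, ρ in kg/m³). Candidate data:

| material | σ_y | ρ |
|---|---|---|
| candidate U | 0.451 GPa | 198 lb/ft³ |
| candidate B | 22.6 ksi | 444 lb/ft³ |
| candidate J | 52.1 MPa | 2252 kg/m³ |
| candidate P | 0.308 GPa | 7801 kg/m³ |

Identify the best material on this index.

After converting to SI:
  candidate U: σ_y = 451.0 MPa, ρ = 3172 kg/m³
  candidate B: σ_y = 155.8 MPa, ρ = 7112 kg/m³
  candidate J: σ_y = 52.10 MPa, ρ = 2252 kg/m³
  candidate P: σ_y = 308.0 MPa, ρ = 7801 kg/m³
  candidate U: M = 6.70×10⁻³
  candidate J: M = 3.21×10⁻³
  candidate P: M = 2.25×10⁻³
  candidate B: M = 1.76×10⁻³
Highest index: candidate U.

candidate U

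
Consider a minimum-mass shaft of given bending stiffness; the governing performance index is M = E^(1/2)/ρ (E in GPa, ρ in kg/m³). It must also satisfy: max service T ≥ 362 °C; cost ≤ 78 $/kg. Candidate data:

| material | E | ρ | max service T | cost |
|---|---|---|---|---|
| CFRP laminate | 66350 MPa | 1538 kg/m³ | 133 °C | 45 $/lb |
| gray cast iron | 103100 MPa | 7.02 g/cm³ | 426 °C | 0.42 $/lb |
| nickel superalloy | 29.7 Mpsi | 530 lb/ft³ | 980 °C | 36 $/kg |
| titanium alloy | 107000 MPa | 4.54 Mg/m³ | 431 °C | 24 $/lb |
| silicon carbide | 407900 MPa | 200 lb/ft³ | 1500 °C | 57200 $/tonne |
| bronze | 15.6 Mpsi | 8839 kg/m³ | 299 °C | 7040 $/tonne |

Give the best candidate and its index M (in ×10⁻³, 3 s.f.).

Screen on constraints: max service T ≥ 362 °C; cost ≤ 78 $/kg. Survivors: gray cast iron, nickel superalloy, titanium alloy, silicon carbide.
Normalizing units and computing the index:
  gray cast iron: E = 103.1 GPa, ρ = 7020 kg/m³
  nickel superalloy: E = 204.8 GPa, ρ = 8490 kg/m³
  titanium alloy: E = 107.0 GPa, ρ = 4540 kg/m³
  silicon carbide: E = 407.9 GPa, ρ = 3204 kg/m³
  silicon carbide: M = 6.30×10⁻³
  titanium alloy: M = 2.28×10⁻³
  nickel superalloy: M = 1.69×10⁻³
  gray cast iron: M = 1.45×10⁻³
Highest index: silicon carbide.

silicon carbide, M = 6.30×10⁻³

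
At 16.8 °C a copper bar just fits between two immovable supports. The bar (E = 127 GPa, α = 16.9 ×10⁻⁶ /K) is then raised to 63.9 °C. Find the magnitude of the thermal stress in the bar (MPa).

ΔT = 47.10 K. Constrained thermal stress σ = E·α·ΔT = 127.0×10³ MPa × 16.9×10⁻⁶ × 47.10 = 101 MPa (compressive).

101 MPa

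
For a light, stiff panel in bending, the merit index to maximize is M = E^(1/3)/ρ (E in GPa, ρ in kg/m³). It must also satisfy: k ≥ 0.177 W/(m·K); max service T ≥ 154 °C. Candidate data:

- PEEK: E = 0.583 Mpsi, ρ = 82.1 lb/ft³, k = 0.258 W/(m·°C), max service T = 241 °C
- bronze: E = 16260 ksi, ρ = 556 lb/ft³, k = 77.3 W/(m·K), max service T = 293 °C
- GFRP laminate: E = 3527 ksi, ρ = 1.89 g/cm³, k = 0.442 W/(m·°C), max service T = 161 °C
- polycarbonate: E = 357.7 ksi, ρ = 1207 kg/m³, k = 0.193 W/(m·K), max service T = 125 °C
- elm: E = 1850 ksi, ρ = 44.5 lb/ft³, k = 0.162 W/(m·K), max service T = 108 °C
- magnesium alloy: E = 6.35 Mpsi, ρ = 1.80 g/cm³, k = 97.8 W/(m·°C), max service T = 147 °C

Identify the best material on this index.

GFRP laminate

Screen on constraints: k ≥ 0.177 W/(m·K); max service T ≥ 154 °C. Survivors: PEEK, bronze, GFRP laminate.
Normalizing units and computing the index:
  PEEK: E = 4.020 GPa, ρ = 1315 kg/m³
  bronze: E = 112.1 GPa, ρ = 8906 kg/m³
  GFRP laminate: E = 24.32 GPa, ρ = 1890 kg/m³
  GFRP laminate: M = 1.53×10⁻³
  PEEK: M = 1.21×10⁻³
  bronze: M = 0.541×10⁻³
Highest index: GFRP laminate.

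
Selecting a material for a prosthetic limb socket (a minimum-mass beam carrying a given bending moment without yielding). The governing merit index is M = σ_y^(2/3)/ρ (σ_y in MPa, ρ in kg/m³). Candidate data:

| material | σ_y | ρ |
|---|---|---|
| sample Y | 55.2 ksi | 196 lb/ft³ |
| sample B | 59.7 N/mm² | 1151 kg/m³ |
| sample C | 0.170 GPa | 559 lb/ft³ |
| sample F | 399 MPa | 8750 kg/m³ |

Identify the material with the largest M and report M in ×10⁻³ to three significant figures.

sample Y, M = 16.7×10⁻³

Putting every candidate on a common basis:
  sample Y: σ_y = 380.6 MPa, ρ = 3140 kg/m³
  sample B: σ_y = 59.70 MPa, ρ = 1151 kg/m³
  sample C: σ_y = 170.0 MPa, ρ = 8954 kg/m³
  sample F: σ_y = 399.0 MPa, ρ = 8750 kg/m³
  sample Y: M = 16.7×10⁻³
  sample B: M = 13.3×10⁻³
  sample F: M = 6.19×10⁻³
  sample C: M = 3.43×10⁻³
Sample Y ranks first.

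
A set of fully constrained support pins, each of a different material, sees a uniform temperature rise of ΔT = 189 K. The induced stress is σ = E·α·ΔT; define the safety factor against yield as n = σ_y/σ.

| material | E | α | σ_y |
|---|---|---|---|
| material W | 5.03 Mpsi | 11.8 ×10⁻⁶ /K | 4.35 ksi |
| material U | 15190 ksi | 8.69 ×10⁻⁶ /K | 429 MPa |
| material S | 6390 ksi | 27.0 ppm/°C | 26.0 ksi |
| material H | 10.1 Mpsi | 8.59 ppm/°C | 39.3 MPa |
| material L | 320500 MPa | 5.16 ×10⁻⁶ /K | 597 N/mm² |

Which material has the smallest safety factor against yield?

In consistent units (E in GPa, α in ×10⁻⁶/K, σ_y in MPa):
  material W: E = 34.68, α = 11.8, σ_y = 29.99 → σ = 77.3 MPa, n = 0.388
  material U: E = 104.7, α = 8.69, σ_y = 429.0 → σ = 172 MPa, n = 2.49
  material S: E = 44.06, α = 27.0, σ_y = 179.3 → σ = 225 MPa, n = 0.797
  material H: E = 69.64, α = 8.59, σ_y = 39.30 → σ = 113 MPa, n = 0.348
  material L: E = 320.5, α = 5.16, σ_y = 597.0 → σ = 313 MPa, n = 1.91
Smallest n: material H with n = 0.348.

material H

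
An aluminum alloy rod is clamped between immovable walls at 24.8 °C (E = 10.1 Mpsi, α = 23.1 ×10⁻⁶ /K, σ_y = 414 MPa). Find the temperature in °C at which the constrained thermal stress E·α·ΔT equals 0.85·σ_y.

E = 10.1 Mpsi = 69.64 GPa.
E·α·ΔT = 351.9 MPa ⇒ ΔT = 351.9 / (69.64×10³ × 23.1×10⁻⁶) = 218.8 K.
T = 24.8 + 218.8 = 243.6 °C.

244 °C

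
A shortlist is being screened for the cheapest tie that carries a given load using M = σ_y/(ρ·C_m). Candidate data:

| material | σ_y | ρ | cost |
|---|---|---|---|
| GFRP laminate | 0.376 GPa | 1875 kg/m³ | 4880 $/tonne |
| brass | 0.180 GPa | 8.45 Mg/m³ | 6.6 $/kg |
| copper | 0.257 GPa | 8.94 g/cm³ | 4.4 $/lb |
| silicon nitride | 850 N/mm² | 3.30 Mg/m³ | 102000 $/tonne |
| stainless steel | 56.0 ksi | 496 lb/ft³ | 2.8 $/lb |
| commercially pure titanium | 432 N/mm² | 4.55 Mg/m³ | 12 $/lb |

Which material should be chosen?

After converting to SI:
  GFRP laminate: σ_y = 376.0 MPa, ρ = 1875 kg/m³, cost = 4.880 $/kg
  brass: σ_y = 180.0 MPa, ρ = 8450 kg/m³, cost = 6.600 $/kg
  copper: σ_y = 257.0 MPa, ρ = 8940 kg/m³, cost = 9.700 $/kg
  silicon nitride: σ_y = 850.0 MPa, ρ = 3300 kg/m³, cost = 102.0 $/kg
  stainless steel: σ_y = 386.1 MPa, ρ = 7945 kg/m³, cost = 6.173 $/kg
  commercially pure titanium: σ_y = 432.0 MPa, ρ = 4550 kg/m³, cost = 26.46 $/kg
  GFRP laminate: M = 41.1 kN·m per $
  stainless steel: M = 7.87 kN·m per $
  commercially pure titanium: M = 3.59 kN·m per $
  brass: M = 3.23 kN·m per $
  copper: M = 2.96 kN·m per $
  silicon nitride: M = 2.53 kN·m per $
Highest index: GFRP laminate.

GFRP laminate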